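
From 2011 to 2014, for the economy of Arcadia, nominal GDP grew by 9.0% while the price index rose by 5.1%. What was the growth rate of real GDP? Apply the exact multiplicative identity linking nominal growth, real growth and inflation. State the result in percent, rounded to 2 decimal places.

3.71%

(1 + g_nom) = (1 + g_real)(1 + π), so g_real = 1.0900 / 1.0510 − 1 = 0.03711.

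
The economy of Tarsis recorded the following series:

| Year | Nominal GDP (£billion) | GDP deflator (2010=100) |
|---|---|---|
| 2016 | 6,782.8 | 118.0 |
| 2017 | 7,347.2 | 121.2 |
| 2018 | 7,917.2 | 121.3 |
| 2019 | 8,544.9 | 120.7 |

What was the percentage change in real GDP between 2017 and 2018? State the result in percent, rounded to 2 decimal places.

Real GDP 2017 = 7347.2/1.212 = 6062.05.
Real GDP 2018 = 7917.2/1.213 = 6526.96.
Change = 6526.96/6062.05 − 1 = 0.0767.

7.67%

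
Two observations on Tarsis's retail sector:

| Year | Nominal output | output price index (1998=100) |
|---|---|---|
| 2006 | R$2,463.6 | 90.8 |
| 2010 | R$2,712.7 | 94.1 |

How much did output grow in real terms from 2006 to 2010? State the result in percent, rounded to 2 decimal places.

Deflate each year: 2006 → 2463.6/0.908 = 2713.22; 2010 → 2712.7/0.941 = 2882.78.
So real output changed by 2882.78/2713.22 − 1 = 0.0625, i.e. 6.25%.

6.25%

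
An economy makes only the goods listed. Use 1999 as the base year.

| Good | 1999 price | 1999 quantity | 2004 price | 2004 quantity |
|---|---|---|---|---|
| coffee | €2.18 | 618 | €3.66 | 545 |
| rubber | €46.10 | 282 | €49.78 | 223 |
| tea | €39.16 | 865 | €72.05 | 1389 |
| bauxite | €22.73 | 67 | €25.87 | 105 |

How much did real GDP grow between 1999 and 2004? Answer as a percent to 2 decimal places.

37.20%

Real GDP 1999 = Nominal GDP 1999 = 2.18·618 + 46.10·282 + 39.16·865 + 22.73·67 = 49743.75.
Real GDP 2004 (at 1999 prices) = 2.18·545 + 46.10·223 + 39.16·1389 + 22.73·105 = 68248.29.
Real growth = 68248.29/49743.75 − 1 = 0.3720.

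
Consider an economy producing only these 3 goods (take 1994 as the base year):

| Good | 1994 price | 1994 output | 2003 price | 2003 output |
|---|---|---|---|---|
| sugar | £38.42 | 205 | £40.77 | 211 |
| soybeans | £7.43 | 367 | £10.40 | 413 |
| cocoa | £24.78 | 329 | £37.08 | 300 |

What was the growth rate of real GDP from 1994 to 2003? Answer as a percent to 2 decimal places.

Real GDP 1994 = Nominal GDP 1994 = 38.42·205 + 7.43·367 + 24.78·329 = 18755.53.
Real GDP 2003 (at 1994 prices) = 38.42·211 + 7.43·413 + 24.78·300 = 18609.21.
Real growth = 18609.21/18755.53 − 1 = -0.0078.

-0.78%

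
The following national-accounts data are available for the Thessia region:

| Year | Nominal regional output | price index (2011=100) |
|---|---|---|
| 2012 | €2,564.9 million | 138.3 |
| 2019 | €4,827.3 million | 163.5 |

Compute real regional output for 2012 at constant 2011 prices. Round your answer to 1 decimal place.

€1,854.6 million

Real regional output = Nominal / (price index/100) = 2564.9 / 1.383 = 1854.59.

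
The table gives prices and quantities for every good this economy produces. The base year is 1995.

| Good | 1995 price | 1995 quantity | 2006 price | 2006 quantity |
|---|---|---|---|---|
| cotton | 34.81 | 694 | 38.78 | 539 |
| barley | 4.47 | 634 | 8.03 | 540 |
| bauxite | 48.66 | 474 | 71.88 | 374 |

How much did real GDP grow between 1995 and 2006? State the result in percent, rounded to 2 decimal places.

Real GDP 1995 = Nominal GDP 1995 = 34.81·694 + 4.47·634 + 48.66·474 = 50056.96.
Real GDP 2006 (at 1995 prices) = 34.81·539 + 4.47·540 + 48.66·374 = 39375.23.
Real growth = 39375.23/50056.96 − 1 = -0.2134.

-21.34%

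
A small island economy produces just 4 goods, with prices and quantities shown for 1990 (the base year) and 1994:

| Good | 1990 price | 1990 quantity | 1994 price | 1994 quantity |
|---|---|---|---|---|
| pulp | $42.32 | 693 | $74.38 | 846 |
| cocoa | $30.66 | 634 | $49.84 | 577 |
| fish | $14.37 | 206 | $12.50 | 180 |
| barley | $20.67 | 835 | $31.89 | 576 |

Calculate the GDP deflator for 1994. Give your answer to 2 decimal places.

Nominal GDP 1994 = 74.38·846 + 49.84·577 + 12.50·180 + 31.89·576 = 112301.80.
Real GDP 1994 (at 1990 prices) = 42.32·846 + 30.66·577 + 14.37·180 + 20.67·576 = 67986.06.
Deflator = Nominal/Real × 100 = 112301.80/67986.06 × 100 = 165.184.

165.18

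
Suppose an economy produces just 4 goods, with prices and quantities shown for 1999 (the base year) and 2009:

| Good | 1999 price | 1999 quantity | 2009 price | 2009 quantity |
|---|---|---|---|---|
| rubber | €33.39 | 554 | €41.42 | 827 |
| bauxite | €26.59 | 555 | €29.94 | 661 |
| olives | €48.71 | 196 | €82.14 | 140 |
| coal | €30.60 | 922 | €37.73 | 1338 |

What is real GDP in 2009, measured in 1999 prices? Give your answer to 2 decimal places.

Real GDP 2009 = Σ (p_1999 × q_2009) = 33.39·827 + 26.59·661 + 48.71·140 + 30.60·1338 = 92951.72.

€92951.72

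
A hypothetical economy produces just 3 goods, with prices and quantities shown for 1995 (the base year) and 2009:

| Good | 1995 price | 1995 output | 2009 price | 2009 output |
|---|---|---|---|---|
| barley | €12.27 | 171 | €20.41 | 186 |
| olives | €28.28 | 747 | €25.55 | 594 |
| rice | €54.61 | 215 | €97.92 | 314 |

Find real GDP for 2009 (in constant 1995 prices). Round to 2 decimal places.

Real GDP 2009 = Σ (p_1995 × q_2009) = 12.27·186 + 28.28·594 + 54.61·314 = 36228.08.

€36228.08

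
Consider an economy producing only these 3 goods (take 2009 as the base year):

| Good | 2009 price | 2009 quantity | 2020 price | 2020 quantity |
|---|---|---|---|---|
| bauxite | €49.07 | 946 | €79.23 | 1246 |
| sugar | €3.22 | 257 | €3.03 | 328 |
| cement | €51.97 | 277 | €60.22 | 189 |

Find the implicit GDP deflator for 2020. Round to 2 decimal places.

Nominal GDP 2020 = 79.23·1246 + 3.03·328 + 60.22·189 = 111096.00.
Real GDP 2020 (at 2009 prices) = 49.07·1246 + 3.22·328 + 51.97·189 = 72019.71.
Deflator = Nominal/Real × 100 = 111096.00/72019.71 × 100 = 154.258.

154.26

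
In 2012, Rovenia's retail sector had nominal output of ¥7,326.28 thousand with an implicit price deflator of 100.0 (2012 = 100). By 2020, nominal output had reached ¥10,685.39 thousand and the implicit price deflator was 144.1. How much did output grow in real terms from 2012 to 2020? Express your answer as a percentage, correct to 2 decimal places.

1.21%

Real output 2012 = 7326.28 / 1.000 = 7326.28.
Real output 2020 = 10685.39 / 1.441 = 7415.26.
Real growth = 7415.26 / 7326.28 − 1 = 0.0121.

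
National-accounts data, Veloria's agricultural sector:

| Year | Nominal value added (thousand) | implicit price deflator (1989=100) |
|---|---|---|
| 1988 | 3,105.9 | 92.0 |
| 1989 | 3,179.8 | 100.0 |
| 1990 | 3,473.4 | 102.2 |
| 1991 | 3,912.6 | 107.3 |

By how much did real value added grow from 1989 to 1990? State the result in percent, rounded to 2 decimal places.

6.88%

Real value added 1989 = 3179.8/1.000 = 3179.80.
Real value added 1990 = 3473.4/1.022 = 3398.63.
Change = 3398.63/3179.80 − 1 = 0.0688.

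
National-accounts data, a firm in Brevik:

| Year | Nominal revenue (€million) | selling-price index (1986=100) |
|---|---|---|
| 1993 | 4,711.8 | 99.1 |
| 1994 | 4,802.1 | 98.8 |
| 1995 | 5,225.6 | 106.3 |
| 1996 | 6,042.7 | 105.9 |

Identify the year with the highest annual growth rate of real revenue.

1994: real = 4802.1/0.988 = 4860.43; growth vs 1993 (4754.59) = 2.23%.
1995: real = 5225.6/1.063 = 4915.90; growth vs 1994 (4860.43) = 1.14%.
1996: real = 6042.7/1.059 = 5706.04; growth vs 1995 (4915.90) = 16.07%.

1996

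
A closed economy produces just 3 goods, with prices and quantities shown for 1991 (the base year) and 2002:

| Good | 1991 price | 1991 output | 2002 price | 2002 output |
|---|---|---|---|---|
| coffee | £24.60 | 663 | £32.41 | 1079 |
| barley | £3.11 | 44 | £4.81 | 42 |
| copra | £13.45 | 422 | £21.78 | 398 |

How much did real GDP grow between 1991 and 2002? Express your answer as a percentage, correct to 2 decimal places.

44.77%

Real GDP 1991 = Nominal GDP 1991 = 24.60·663 + 3.11·44 + 13.45·422 = 22122.54.
Real GDP 2002 (at 1991 prices) = 24.60·1079 + 3.11·42 + 13.45·398 = 32027.12.
Real growth = 32027.12/22122.54 − 1 = 0.4477.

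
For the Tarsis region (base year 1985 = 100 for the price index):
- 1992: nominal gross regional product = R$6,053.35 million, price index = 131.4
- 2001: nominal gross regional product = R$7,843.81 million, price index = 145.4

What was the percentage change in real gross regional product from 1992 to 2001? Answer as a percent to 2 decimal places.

Deflate each year: 1992 → 6053.35/1.314 = 4606.81; 2001 → 7843.81/1.454 = 5394.64.
So real gross regional product changed by 5394.64/4606.81 − 1 = 0.1710, i.e. 17.10%.

17.10%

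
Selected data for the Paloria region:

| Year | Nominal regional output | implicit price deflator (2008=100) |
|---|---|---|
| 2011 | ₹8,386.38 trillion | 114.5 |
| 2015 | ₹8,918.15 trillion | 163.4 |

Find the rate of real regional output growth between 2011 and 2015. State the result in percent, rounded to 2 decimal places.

-25.48%

Deflate each year: 2011 → 8386.38/1.145 = 7324.35; 2015 → 8918.15/1.634 = 5457.86.
So real regional output changed by 5457.86/7324.35 − 1 = -0.2548, i.e. -25.48%.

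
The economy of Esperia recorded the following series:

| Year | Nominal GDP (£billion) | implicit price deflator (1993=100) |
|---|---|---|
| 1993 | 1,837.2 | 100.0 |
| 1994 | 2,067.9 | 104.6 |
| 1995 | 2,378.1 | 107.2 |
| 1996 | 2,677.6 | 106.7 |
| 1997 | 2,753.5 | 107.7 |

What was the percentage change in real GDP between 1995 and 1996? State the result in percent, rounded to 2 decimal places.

Real GDP 1995 = 2378.1/1.072 = 2218.38.
Real GDP 1996 = 2677.6/1.067 = 2509.47.
Change = 2509.47/2218.38 − 1 = 0.1312.

13.12%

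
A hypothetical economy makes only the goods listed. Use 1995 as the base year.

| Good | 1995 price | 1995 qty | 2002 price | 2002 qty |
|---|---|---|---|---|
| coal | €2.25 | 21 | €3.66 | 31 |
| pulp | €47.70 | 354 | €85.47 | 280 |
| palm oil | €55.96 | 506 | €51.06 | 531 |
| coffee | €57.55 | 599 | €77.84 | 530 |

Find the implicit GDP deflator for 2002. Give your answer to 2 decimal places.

125.49

Nominal GDP 2002 = 3.66·31 + 85.47·280 + 51.06·531 + 77.84·530 = 92413.12.
Real GDP 2002 (at 1995 prices) = 2.25·31 + 47.70·280 + 55.96·531 + 57.55·530 = 73642.01.
Deflator = Nominal/Real × 100 = 92413.12/73642.01 × 100 = 125.490.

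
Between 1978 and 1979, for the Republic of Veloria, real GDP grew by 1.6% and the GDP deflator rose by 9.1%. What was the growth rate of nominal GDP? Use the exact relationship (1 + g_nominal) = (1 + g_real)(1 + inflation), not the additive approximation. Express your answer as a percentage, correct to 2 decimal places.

(1 + g_nom) = (1 + g_real)(1 + π) = 1.0160 × 1.0910 = 1.10846.

10.85%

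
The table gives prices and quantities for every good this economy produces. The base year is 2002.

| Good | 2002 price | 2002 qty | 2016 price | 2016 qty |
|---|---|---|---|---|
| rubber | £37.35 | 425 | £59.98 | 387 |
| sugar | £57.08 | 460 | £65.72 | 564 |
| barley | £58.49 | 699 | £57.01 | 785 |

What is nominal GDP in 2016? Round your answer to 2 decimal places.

£105031.19

Nominal GDP 2016 = Σ (p_2016 × q_2016) = 59.98·387 + 65.72·564 + 57.01·785 = 105031.19.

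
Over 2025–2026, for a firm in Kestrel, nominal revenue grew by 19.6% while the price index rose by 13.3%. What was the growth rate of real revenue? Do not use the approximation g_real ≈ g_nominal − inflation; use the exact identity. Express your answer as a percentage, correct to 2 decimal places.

(1 + g_nom) = (1 + g_real)(1 + π), so g_real = 1.1960 / 1.1330 − 1 = 0.05560.

5.56%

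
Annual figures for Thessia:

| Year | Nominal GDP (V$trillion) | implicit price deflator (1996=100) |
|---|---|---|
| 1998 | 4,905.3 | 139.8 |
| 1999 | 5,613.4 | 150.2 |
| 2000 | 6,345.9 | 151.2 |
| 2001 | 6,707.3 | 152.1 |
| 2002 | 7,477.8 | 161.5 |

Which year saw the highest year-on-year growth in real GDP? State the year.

1999: real = 5613.4/1.502 = 3737.28; growth vs 1998 (3508.80) = 6.51%.
2000: real = 6345.9/1.512 = 4197.02; growth vs 1999 (3737.28) = 12.30%.
2001: real = 6707.3/1.521 = 4409.80; growth vs 2000 (4197.02) = 5.07%.
2002: real = 7477.8/1.615 = 4630.22; growth vs 2001 (4409.80) = 5.00%.

2000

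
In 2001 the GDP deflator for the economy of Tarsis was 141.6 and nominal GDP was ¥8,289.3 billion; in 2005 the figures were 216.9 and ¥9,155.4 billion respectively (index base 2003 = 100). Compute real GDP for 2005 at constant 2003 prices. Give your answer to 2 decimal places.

Real GDP = Nominal / (GDP deflator/100) = 9155.4 / 2.169 = 4221.02.

¥4,221.02 billion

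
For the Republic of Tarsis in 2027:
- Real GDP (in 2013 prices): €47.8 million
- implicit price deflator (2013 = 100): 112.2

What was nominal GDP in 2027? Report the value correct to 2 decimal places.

Nominal GDP = Real × (implicit price deflator/100) = 47.8 × 1.122 = 53.63.

€53.63 million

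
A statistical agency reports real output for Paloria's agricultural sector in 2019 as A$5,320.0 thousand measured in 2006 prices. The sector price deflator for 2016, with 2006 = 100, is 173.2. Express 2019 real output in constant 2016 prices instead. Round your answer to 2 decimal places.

A$9,214.24 thousand

Real output in 2016 prices = Real output in 2006 prices × (P_2016/P_2006) = 5320.0 × 1.732 = 9214.24.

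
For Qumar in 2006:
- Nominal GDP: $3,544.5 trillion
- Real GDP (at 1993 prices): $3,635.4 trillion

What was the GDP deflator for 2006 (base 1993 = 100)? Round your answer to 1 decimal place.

GDP deflator = (Nominal / Real) × 100 = 3544.5 / 3635.4 × 100 = 97.50.

97.5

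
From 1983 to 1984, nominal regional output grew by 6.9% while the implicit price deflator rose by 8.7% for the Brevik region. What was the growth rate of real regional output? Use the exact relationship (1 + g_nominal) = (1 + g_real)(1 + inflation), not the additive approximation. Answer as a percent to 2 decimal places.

(1 + g_nom) = (1 + g_real)(1 + π), so g_real = 1.0690 / 1.0870 − 1 = -0.01656.

-1.66%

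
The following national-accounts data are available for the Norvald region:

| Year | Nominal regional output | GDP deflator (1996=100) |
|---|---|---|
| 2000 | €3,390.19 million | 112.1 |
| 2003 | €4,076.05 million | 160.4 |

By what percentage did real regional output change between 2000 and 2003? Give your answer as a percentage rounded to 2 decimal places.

-15.97%

Deflate each year: 2000 → 3390.19/1.121 = 3024.26; 2003 → 4076.05/1.604 = 2541.18.
So real regional output changed by 2541.18/3024.26 − 1 = -0.1597, i.e. -15.97%.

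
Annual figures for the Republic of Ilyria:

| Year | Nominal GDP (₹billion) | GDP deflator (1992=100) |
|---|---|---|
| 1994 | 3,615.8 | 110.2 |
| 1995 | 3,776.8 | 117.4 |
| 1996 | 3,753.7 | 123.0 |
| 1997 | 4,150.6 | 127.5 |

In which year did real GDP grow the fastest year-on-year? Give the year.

1995: real = 3776.8/1.174 = 3217.04; growth vs 1994 (3281.13) = -1.95%.
1996: real = 3753.7/1.230 = 3051.79; growth vs 1995 (3217.04) = -5.14%.
1997: real = 4150.6/1.275 = 3255.37; growth vs 1996 (3051.79) = 6.67%.

1997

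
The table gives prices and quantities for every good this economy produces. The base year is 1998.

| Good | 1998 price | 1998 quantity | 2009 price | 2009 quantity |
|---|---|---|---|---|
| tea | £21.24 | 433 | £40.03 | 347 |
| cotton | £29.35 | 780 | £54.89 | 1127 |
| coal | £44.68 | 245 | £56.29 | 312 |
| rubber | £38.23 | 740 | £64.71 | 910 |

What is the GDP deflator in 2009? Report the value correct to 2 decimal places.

Nominal GDP 2009 = 40.03·347 + 54.89·1127 + 56.29·312 + 64.71·910 = 152200.02.
Real GDP 2009 (at 1998 prices) = 21.24·347 + 29.35·1127 + 44.68·312 + 38.23·910 = 89177.19.
Deflator = Nominal/Real × 100 = 152200.02/89177.19 × 100 = 170.671.

170.67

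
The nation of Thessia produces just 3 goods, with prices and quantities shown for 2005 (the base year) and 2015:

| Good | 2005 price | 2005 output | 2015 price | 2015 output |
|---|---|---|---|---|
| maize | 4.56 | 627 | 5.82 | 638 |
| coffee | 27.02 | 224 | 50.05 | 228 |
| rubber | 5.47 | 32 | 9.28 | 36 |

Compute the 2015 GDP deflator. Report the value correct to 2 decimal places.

Nominal GDP 2015 = 5.82·638 + 50.05·228 + 9.28·36 = 15458.64.
Real GDP 2015 (at 2005 prices) = 4.56·638 + 27.02·228 + 5.47·36 = 9266.76.
Deflator = Nominal/Real × 100 = 15458.64/9266.76 × 100 = 166.818.

166.82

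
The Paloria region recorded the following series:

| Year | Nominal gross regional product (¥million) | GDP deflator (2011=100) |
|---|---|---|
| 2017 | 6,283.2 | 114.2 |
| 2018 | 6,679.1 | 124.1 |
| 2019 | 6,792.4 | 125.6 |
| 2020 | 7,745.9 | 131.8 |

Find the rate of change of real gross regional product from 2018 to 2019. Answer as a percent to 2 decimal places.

Real gross regional product 2018 = 6679.1/1.241 = 5382.03.
Real gross regional product 2019 = 6792.4/1.256 = 5407.96.
Change = 5407.96/5382.03 − 1 = 0.0048.

0.48%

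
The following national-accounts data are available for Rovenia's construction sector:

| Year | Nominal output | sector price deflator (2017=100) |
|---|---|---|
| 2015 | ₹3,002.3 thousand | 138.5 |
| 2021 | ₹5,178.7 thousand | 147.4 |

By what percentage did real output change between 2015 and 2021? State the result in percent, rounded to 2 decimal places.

62.08%

Real output 2015 = 3002.3 / 1.385 = 2167.73.
Real output 2021 = 5178.7 / 1.474 = 3513.36.
Real growth = 3513.36 / 2167.73 − 1 = 0.6208.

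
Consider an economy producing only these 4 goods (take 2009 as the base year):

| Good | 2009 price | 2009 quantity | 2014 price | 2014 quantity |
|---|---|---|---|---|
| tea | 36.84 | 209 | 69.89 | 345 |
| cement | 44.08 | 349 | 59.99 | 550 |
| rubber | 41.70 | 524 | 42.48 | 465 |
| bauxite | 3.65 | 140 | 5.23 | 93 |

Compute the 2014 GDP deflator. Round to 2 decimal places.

Nominal GDP 2014 = 69.89·345 + 59.99·550 + 42.48·465 + 5.23·93 = 77346.14.
Real GDP 2014 (at 2009 prices) = 36.84·345 + 44.08·550 + 41.70·465 + 3.65·93 = 56683.75.
Deflator = Nominal/Real × 100 = 77346.14/56683.75 × 100 = 136.452.

136.45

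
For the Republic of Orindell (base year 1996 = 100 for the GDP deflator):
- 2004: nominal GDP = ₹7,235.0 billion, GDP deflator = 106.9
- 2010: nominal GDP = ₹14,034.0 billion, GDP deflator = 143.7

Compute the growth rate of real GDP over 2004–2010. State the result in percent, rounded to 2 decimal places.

44.30%

Deflate each year: 2004 → 7235.0/1.069 = 6768.01; 2010 → 14034.0/1.437 = 9766.18.
So real GDP changed by 9766.18/6768.01 − 1 = 0.4430, i.e. 44.30%.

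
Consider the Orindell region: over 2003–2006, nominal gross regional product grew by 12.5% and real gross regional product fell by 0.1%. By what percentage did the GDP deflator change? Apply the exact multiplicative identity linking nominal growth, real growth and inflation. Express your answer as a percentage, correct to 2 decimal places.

12.61%

(1 + g_nom) = (1 + g_real)(1 + π), so π = 1.1250 / 0.9990 − 1 = 0.12613.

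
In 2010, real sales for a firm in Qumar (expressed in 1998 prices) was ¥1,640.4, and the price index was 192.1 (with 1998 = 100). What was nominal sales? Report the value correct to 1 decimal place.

¥3,151.2

Nominal sales = Real × (price index/100) = 1640.4 × 1.921 = 3151.21.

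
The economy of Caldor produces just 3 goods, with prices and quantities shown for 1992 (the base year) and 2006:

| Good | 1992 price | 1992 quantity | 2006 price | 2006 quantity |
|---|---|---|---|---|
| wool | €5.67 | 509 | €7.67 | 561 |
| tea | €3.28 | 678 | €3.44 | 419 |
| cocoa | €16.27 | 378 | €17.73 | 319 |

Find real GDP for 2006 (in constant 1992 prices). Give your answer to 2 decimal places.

Real GDP 2006 = Σ (p_1992 × q_2006) = 5.67·561 + 3.28·419 + 16.27·319 = 9745.32.

€9745.32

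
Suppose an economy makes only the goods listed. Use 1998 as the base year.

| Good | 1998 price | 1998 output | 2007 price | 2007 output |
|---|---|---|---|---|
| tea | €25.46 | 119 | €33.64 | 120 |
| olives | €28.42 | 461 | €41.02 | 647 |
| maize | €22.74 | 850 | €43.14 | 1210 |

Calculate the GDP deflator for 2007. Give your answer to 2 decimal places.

Nominal GDP 2007 = 33.64·120 + 41.02·647 + 43.14·1210 = 82776.14.
Real GDP 2007 (at 1998 prices) = 25.46·120 + 28.42·647 + 22.74·1210 = 48958.34.
Deflator = Nominal/Real × 100 = 82776.14/48958.34 × 100 = 169.075.

169.07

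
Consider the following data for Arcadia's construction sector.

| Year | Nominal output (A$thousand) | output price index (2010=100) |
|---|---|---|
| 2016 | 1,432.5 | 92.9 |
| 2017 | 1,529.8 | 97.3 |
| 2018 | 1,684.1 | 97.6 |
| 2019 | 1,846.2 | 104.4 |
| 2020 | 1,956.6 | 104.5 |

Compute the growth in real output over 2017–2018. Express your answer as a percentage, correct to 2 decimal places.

9.75%

Real output 2017 = 1529.8/0.973 = 1572.25.
Real output 2018 = 1684.1/0.976 = 1725.51.
Change = 1725.51/1572.25 − 1 = 0.0975.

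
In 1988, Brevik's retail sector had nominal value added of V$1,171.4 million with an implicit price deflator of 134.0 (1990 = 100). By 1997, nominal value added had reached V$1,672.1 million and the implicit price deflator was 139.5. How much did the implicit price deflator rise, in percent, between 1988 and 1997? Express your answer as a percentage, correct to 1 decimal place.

Price-level change = 139.5 / 134.0 − 1 = 0.0410.

4.1%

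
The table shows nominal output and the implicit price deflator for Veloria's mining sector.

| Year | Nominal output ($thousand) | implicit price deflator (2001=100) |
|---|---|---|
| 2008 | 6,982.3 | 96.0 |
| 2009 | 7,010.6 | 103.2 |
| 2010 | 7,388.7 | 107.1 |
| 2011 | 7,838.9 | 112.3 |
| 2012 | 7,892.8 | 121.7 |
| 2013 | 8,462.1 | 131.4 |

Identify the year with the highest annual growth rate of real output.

2010

2009: real = 7010.6/1.032 = 6793.22; growth vs 2008 (7273.23) = -6.60%.
2010: real = 7388.7/1.071 = 6898.88; growth vs 2009 (6793.22) = 1.56%.
2011: real = 7838.9/1.123 = 6980.32; growth vs 2010 (6898.88) = 1.18%.
2012: real = 7892.8/1.217 = 6485.46; growth vs 2011 (6980.32) = -7.09%.
2013: real = 8462.1/1.314 = 6439.95; growth vs 2012 (6485.46) = -0.70%.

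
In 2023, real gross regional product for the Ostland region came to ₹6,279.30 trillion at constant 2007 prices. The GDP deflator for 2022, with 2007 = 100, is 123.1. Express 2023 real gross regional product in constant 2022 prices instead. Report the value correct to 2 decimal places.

Real gross regional product in 2022 prices = Real gross regional product in 2007 prices × (P_2022/P_2007) = 6279.30 × 1.231 = 7729.82.

₹7,729.82 trillion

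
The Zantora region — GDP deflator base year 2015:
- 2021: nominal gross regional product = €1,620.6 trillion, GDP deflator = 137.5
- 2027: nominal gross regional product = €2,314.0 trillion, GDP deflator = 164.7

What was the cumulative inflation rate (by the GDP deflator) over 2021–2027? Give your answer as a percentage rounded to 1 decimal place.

19.8%

Price-level change = 164.7 / 137.5 − 1 = 0.1978.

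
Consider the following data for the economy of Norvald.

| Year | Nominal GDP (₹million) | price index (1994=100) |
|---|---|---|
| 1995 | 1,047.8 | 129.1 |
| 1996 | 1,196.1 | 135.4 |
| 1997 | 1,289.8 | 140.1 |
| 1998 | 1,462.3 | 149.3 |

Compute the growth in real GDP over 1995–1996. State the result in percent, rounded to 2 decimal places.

Real GDP 1995 = 1047.8/1.291 = 811.62.
Real GDP 1996 = 1196.1/1.354 = 883.38.
Change = 883.38/811.62 − 1 = 0.0884.

8.84%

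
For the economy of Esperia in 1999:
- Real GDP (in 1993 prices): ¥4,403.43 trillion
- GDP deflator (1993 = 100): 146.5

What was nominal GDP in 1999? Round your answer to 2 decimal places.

Nominal GDP = Real × (GDP deflator/100) = 4403.43 × 1.465 = 6451.02.

¥6,451.02 trillion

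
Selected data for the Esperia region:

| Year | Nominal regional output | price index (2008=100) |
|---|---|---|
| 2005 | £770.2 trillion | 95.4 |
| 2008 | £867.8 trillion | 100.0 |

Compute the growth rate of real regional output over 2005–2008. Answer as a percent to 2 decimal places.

7.49%

Real regional output 2005 = 770.2 / 0.954 = 807.34.
Real regional output 2008 = 867.8 / 1.000 = 867.80.
Real growth = 867.80 / 807.34 − 1 = 0.0749.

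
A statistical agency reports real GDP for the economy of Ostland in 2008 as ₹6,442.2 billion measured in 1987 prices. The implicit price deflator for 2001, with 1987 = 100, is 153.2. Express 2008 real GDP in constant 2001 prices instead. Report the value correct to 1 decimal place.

Real GDP in 2001 prices = Real GDP in 1987 prices × (P_2001/P_1987) = 6442.2 × 1.532 = 9869.45.

₹9,869.5 billion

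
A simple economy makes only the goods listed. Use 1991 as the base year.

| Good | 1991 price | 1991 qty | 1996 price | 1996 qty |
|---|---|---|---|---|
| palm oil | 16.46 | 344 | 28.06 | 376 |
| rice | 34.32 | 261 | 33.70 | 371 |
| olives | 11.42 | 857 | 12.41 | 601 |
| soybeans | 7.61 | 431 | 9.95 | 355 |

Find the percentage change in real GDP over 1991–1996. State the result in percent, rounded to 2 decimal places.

Real GDP 1991 = Nominal GDP 1991 = 16.46·344 + 34.32·261 + 11.42·857 + 7.61·431 = 27686.61.
Real GDP 1996 (at 1991 prices) = 16.46·376 + 34.32·371 + 11.42·601 + 7.61·355 = 28486.65.
Real growth = 28486.65/27686.61 − 1 = 0.0289.

2.89%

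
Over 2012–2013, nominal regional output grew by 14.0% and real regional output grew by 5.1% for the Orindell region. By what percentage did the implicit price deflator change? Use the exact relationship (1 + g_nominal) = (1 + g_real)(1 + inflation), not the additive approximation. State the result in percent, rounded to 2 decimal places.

8.47%

(1 + g_nom) = (1 + g_real)(1 + π), so π = 1.1400 / 1.0510 − 1 = 0.08468.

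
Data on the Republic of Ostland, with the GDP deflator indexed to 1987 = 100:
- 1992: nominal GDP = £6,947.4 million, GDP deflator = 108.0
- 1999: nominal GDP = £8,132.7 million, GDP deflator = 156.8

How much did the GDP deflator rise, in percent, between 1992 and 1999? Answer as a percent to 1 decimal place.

Price-level change = 156.8 / 108.0 − 1 = 0.4519.

45.2%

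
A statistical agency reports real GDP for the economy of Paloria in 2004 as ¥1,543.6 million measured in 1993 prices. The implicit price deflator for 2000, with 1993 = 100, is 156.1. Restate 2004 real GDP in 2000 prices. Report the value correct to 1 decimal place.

¥2,409.6 million

Real GDP in 2000 prices = Real GDP in 1993 prices × (P_2000/P_1993) = 1543.6 × 1.561 = 2409.56.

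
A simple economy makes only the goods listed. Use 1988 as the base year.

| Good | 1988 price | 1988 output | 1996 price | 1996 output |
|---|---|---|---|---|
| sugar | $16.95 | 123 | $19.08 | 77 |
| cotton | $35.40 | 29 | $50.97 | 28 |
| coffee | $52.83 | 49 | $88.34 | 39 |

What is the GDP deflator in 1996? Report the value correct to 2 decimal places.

145.56

Nominal GDP 1996 = 19.08·77 + 50.97·28 + 88.34·39 = 6341.58.
Real GDP 1996 (at 1988 prices) = 16.95·77 + 35.40·28 + 52.83·39 = 4356.72.
Deflator = Nominal/Real × 100 = 6341.58/4356.72 × 100 = 145.559.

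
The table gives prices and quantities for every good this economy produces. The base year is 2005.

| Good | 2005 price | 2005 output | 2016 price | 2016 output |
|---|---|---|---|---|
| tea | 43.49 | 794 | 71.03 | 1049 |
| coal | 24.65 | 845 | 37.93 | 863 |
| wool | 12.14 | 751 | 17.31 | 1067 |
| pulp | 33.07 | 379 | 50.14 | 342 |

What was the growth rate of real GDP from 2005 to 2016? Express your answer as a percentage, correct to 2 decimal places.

18.37%

Real GDP 2005 = Nominal GDP 2005 = 43.49·794 + 24.65·845 + 12.14·751 + 33.07·379 = 77010.98.
Real GDP 2016 (at 2005 prices) = 43.49·1049 + 24.65·863 + 12.14·1067 + 33.07·342 = 91157.28.
Real growth = 91157.28/77010.98 − 1 = 0.1837.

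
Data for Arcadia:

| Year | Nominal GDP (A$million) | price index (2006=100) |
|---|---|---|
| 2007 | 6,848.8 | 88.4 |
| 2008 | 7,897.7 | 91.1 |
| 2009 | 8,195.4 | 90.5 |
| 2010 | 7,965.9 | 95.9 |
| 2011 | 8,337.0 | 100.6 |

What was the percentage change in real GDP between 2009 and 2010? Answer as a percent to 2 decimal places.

-8.27%

Real GDP 2009 = 8195.4/0.905 = 9055.69.
Real GDP 2010 = 7965.9/0.959 = 8306.47.
Change = 8306.47/9055.69 − 1 = -0.0827.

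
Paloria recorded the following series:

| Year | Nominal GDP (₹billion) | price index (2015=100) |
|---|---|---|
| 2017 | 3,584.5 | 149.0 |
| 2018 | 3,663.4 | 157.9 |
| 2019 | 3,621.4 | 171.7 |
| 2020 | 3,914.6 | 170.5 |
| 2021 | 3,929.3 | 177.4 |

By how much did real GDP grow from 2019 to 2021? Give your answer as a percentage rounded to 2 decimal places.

5.02%

Real GDP 2019 = 3621.4/1.717 = 2109.14.
Real GDP 2021 = 3929.3/1.774 = 2214.94.
Change = 2214.94/2109.14 − 1 = 0.0502.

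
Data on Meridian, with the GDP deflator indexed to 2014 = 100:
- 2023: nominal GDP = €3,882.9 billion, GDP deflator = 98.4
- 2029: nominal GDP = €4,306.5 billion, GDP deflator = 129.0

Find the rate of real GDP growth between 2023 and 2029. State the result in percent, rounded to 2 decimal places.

Real GDP 2023 = 3882.9 / 0.984 = 3946.04.
Real GDP 2029 = 4306.5 / 1.290 = 3338.37.
Real growth = 3338.37 / 3946.04 − 1 = -0.1540.

-15.40%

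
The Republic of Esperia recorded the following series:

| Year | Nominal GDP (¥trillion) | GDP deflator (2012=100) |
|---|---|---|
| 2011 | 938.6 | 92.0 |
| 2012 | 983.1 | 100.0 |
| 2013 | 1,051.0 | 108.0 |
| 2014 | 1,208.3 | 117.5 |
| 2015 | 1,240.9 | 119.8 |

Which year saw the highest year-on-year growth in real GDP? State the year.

2012: real = 983.1/1.000 = 983.10; growth vs 2011 (1020.22) = -3.64%.
2013: real = 1051.0/1.080 = 973.15; growth vs 2012 (983.10) = -1.01%.
2014: real = 1208.3/1.175 = 1028.34; growth vs 2013 (973.15) = 5.67%.
2015: real = 1240.9/1.198 = 1035.81; growth vs 2014 (1028.34) = 0.73%.

2014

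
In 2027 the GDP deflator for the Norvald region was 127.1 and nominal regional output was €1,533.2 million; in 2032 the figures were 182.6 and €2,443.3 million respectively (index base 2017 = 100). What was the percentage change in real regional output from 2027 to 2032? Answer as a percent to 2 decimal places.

10.92%

Real regional output 2027 = 1533.2 / 1.271 = 1206.29.
Real regional output 2032 = 2443.3 / 1.826 = 1338.06.
Real growth = 1338.06 / 1206.29 − 1 = 0.1092.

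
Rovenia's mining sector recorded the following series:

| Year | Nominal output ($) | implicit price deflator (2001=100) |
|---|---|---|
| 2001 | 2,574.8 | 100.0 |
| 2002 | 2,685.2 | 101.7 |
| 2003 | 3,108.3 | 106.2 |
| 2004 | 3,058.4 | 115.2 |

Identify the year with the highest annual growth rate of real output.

2002: real = 2685.2/1.017 = 2640.31; growth vs 2001 (2574.80) = 2.54%.
2003: real = 3108.3/1.062 = 2926.84; growth vs 2002 (2640.31) = 10.85%.
2004: real = 3058.4/1.152 = 2654.86; growth vs 2003 (2926.84) = -9.29%.

2003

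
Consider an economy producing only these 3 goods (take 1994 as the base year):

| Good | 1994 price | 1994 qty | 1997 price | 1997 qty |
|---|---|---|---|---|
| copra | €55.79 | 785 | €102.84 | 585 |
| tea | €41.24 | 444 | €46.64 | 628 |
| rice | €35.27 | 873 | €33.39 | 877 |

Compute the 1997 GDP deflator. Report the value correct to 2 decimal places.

Nominal GDP 1997 = 102.84·585 + 46.64·628 + 33.39·877 = 118734.35.
Real GDP 1997 (at 1994 prices) = 55.79·585 + 41.24·628 + 35.27·877 = 89467.66.
Deflator = Nominal/Real × 100 = 118734.35/89467.66 × 100 = 132.712.

132.71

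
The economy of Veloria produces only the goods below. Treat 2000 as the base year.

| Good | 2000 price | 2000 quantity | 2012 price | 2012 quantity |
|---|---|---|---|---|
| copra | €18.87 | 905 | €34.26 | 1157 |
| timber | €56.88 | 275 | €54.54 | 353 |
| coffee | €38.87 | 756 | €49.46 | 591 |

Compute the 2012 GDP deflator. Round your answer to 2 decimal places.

Nominal GDP 2012 = 34.26·1157 + 54.54·353 + 49.46·591 = 88122.30.
Real GDP 2012 (at 2000 prices) = 18.87·1157 + 56.88·353 + 38.87·591 = 64883.40.
Deflator = Nominal/Real × 100 = 88122.30/64883.40 × 100 = 135.816.

135.82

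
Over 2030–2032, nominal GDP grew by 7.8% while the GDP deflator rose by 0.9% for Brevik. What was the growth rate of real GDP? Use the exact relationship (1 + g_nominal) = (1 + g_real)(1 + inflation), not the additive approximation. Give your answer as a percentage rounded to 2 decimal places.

(1 + g_nom) = (1 + g_real)(1 + π), so g_real = 1.0780 / 1.0090 − 1 = 0.06838.

6.84%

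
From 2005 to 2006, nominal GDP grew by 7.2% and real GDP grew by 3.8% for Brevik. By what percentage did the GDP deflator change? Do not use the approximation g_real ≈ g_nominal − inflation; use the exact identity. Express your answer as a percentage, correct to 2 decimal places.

(1 + g_nom) = (1 + g_real)(1 + π), so π = 1.0720 / 1.0380 − 1 = 0.03276.

3.28%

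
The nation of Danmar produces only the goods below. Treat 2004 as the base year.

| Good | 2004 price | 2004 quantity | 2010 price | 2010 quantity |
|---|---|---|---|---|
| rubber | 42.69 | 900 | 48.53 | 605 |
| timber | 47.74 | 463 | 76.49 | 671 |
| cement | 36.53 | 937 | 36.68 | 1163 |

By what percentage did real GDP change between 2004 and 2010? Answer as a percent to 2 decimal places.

5.90%

Real GDP 2004 = Nominal GDP 2004 = 42.69·900 + 47.74·463 + 36.53·937 = 94753.23.
Real GDP 2010 (at 2004 prices) = 42.69·605 + 47.74·671 + 36.53·1163 = 100345.38.
Real growth = 100345.38/94753.23 − 1 = 0.0590.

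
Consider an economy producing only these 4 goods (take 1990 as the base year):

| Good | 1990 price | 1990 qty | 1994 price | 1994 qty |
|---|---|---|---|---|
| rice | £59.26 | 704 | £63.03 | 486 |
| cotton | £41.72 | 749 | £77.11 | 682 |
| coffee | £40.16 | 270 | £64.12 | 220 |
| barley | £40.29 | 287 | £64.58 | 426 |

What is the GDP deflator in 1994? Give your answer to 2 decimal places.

Nominal GDP 1994 = 63.03·486 + 77.11·682 + 64.12·220 + 64.58·426 = 124839.08.
Real GDP 1994 (at 1990 prices) = 59.26·486 + 41.72·682 + 40.16·220 + 40.29·426 = 83252.14.
Deflator = Nominal/Real × 100 = 124839.08/83252.14 × 100 = 149.953.

149.95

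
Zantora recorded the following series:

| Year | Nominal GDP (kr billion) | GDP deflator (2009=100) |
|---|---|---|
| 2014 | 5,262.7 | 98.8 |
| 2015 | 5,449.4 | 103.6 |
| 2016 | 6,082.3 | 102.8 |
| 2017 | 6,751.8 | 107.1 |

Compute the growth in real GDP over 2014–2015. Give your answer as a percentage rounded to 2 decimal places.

-1.25%

Real GDP 2014 = 5262.7/0.988 = 5326.62.
Real GDP 2015 = 5449.4/1.036 = 5260.04.
Change = 5260.04/5326.62 − 1 = -0.0125.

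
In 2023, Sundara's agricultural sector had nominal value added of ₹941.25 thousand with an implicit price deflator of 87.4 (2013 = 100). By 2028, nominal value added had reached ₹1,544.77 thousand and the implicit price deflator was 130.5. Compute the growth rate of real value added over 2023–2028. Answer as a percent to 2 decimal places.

Deflate each year: 2023 → 941.25/0.874 = 1076.95; 2028 → 1544.77/1.305 = 1183.73.
So real value added changed by 1183.73/1076.95 − 1 = 0.0992, i.e. 9.92%.

9.92%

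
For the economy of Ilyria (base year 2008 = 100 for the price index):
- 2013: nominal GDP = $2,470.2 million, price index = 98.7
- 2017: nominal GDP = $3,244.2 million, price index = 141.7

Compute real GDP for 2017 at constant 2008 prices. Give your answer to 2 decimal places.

Real GDP = Nominal / (price index/100) = 3244.2 / 1.417 = 2289.48.

$2,289.48 million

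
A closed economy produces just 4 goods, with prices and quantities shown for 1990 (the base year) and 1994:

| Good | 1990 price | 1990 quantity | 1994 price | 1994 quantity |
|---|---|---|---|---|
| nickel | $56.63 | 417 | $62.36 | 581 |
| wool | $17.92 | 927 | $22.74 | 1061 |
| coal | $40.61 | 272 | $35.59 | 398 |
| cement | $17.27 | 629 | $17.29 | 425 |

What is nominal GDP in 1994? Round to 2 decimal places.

$81871.37

Nominal GDP 1994 = Σ (p_1994 × q_1994) = 62.36·581 + 22.74·1061 + 35.59·398 + 17.29·425 = 81871.37.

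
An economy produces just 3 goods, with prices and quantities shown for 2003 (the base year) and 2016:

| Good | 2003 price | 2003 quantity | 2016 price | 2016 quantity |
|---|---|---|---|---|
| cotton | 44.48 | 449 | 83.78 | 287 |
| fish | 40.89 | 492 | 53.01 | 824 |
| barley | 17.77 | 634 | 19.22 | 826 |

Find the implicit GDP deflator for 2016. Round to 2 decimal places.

136.74

Nominal GDP 2016 = 83.78·287 + 53.01·824 + 19.22·826 = 83600.82.
Real GDP 2016 (at 2003 prices) = 44.48·287 + 40.89·824 + 17.77·826 = 61137.14.
Deflator = Nominal/Real × 100 = 83600.82/61137.14 × 100 = 136.743.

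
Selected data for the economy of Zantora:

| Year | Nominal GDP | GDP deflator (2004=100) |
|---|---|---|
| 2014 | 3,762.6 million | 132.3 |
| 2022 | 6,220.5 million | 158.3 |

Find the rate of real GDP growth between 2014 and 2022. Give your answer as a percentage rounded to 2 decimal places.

Deflate each year: 2014 → 3762.6/1.323 = 2843.99; 2022 → 6220.5/1.583 = 3929.56.
So real GDP changed by 3929.56/2843.99 − 1 = 0.3817, i.e. 38.17%.

38.17%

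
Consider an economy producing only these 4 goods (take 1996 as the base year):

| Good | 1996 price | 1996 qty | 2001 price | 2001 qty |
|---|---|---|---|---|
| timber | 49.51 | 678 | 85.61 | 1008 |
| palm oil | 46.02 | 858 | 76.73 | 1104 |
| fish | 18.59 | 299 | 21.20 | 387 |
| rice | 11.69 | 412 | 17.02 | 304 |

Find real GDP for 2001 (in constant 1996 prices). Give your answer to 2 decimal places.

Real GDP 2001 = Σ (p_1996 × q_2001) = 49.51·1008 + 46.02·1104 + 18.59·387 + 11.69·304 = 111460.25.

111460.25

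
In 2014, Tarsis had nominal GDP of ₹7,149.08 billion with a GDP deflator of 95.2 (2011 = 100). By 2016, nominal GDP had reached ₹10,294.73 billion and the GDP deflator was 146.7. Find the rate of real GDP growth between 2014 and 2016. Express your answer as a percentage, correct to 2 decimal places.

-6.55%

Deflate each year: 2014 → 7149.08/0.952 = 7509.54; 2016 → 10294.73/1.467 = 7017.54.
So real GDP changed by 7017.54/7509.54 − 1 = -0.0655, i.e. -6.55%.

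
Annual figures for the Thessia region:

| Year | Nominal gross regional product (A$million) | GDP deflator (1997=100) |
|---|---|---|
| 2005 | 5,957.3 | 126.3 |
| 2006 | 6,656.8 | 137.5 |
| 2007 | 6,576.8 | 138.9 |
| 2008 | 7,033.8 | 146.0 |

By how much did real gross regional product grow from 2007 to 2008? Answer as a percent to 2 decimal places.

1.75%

Real gross regional product 2007 = 6576.8/1.389 = 4734.92.
Real gross regional product 2008 = 7033.8/1.460 = 4817.67.
Change = 4817.67/4734.92 − 1 = 0.0175.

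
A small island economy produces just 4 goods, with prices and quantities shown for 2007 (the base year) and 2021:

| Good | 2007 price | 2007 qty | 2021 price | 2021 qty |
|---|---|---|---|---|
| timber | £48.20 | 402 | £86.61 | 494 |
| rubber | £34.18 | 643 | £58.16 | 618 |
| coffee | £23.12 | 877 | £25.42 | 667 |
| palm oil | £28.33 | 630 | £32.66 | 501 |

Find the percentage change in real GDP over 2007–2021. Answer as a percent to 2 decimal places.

-6.20%

Real GDP 2007 = Nominal GDP 2007 = 48.20·402 + 34.18·643 + 23.12·877 + 28.33·630 = 79478.28.
Real GDP 2021 (at 2007 prices) = 48.20·494 + 34.18·618 + 23.12·667 + 28.33·501 = 74548.41.
Real growth = 74548.41/79478.28 − 1 = -0.0620.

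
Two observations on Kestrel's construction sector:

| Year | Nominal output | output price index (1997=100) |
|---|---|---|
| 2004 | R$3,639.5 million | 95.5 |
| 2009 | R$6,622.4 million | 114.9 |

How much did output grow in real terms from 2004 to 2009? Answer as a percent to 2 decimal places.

51.24%

Real output 2004 = 3639.5 / 0.955 = 3810.99.
Real output 2009 = 6622.4 / 1.149 = 5763.62.
Real growth = 5763.62 / 3810.99 − 1 = 0.5124.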